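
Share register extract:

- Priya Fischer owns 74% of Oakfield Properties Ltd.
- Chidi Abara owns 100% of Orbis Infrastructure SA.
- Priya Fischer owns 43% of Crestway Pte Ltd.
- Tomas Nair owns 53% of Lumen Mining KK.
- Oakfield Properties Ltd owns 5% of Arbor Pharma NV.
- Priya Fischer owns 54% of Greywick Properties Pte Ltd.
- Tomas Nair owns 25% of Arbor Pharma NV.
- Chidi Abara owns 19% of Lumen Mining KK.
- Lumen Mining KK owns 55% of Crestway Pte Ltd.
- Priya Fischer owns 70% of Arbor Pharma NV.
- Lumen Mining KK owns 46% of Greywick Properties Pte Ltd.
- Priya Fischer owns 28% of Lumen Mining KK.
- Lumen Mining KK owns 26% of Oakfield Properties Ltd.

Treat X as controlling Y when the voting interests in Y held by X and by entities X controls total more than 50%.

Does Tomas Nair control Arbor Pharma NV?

No

Tomas holds 53% of Lumen, so Tomas controls Lumen.
Lumen holds 55% of Crestway, so Tomas controls Crestway.
In Arbor, Tomas's side holds only 25%, not > 50%.
So Tomas does not control Arbor.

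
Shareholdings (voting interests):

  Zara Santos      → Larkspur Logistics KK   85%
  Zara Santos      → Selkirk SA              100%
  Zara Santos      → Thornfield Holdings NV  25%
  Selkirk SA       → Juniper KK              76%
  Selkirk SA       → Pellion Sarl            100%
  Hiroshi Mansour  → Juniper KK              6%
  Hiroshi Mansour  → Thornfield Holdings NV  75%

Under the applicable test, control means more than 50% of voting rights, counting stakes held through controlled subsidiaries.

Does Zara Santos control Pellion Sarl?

Yes

Zara holds 100% of Selkirk, so Zara controls Selkirk.
Selkirk holds 100% of Pellion, so Zara controls Pellion.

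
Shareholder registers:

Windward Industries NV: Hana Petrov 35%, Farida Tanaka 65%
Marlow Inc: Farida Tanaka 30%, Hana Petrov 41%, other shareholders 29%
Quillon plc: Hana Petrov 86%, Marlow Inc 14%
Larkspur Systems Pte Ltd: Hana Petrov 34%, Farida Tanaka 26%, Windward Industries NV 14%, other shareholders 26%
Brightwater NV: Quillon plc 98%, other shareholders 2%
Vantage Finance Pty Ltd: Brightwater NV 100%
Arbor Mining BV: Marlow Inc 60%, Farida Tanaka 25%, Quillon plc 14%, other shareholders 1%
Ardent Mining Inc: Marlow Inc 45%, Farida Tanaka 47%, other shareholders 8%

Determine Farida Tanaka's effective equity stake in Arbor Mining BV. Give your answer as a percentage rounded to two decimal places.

43.59%

Farida reaches Arbor along 3 paths.
Via Marlow: 30% × 60% = 18%.
Direct stake: 25% = 25%.
Via Marlow → Quillon: 30% × 14% × 14% = 0.588%.
Total: 18% + 25% + 0.588% = 43.588%.
Rounded: 43.59%.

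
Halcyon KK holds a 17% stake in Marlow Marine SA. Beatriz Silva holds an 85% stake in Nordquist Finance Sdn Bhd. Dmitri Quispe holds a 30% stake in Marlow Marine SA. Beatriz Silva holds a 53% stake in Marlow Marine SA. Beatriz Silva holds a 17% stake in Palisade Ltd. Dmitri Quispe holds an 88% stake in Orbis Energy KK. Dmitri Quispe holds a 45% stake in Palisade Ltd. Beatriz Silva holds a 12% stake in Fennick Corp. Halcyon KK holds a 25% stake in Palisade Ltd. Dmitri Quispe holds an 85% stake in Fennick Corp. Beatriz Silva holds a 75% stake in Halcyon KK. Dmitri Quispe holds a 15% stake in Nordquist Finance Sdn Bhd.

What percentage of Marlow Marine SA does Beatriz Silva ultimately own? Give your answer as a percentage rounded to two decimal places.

65.75%

Beatriz reaches Marlow along 2 paths.
Via Halcyon: 75% × 17% = 12.75%.
Direct stake: 53% = 53%.
Total: 12.75% + 53% = 65.75%.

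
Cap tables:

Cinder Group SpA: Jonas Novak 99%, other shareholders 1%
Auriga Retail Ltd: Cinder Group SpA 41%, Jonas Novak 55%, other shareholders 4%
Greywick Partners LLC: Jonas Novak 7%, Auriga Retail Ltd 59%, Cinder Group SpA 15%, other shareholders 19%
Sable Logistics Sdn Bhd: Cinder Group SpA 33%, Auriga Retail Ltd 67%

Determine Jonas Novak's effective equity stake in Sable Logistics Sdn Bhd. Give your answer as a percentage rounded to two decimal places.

Jonas reaches Sable along 3 paths.
Via Cinder: 99% × 33% = 32.67%.
Via Cinder → Auriga: 99% × 41% × 67% = 27.1953%.
Via Auriga: 55% × 67% = 36.85%.
Total: 32.67% + 27.1953% + 36.85% = 96.7153%.
Rounded: 96.72%.

96.72%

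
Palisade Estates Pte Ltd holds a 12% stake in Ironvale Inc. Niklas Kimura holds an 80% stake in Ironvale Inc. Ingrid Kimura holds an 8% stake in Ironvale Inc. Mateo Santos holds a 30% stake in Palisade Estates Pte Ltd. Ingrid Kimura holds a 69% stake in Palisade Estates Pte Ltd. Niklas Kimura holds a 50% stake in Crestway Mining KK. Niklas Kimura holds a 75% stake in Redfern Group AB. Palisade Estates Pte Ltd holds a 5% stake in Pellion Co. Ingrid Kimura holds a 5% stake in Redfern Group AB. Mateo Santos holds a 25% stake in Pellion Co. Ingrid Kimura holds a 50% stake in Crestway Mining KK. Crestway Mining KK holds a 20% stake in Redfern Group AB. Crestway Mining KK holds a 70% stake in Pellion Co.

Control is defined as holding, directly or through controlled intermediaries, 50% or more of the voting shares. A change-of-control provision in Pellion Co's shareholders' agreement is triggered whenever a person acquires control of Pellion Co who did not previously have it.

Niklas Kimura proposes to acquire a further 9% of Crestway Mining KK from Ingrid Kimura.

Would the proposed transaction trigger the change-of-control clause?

No

The purchase adds only to Niklas's holdings (Ingrid's stake shrinks), so Niklas is the only person who could newly come to control Pellion.
Niklas holds 50% of Crestway, so Niklas controls Crestway.
Crestway holds 70% of Pellion, so Niklas controls Pellion.
So Niklas already controls Pellion before the transaction.
After the purchase, Niklas's direct stake in Crestway rises to 50% + 9% = 59%, and Ingrid's stake falls to 41%.
Niklas controlled Pellion already, so this is not a new person acquiring control; every other person's position is unchanged or reduced.
No new person acquires control, so the clause is not triggered.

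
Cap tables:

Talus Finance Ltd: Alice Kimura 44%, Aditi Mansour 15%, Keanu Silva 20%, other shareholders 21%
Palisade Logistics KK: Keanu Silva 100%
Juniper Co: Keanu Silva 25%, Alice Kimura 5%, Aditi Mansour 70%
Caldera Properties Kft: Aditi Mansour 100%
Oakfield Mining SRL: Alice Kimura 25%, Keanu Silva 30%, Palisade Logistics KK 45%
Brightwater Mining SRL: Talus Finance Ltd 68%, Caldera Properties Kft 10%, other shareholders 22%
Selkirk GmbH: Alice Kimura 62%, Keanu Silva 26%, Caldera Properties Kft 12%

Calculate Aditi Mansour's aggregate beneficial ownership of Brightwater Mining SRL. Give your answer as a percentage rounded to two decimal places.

20.20%

Aditi reaches Brightwater along 2 paths.
Via Talus: 15% × 68% = 10.2%.
Via Caldera: 100% × 10% = 10%.
Total: 10.2% + 10% = 20.2%.
Rounded: 20.20%.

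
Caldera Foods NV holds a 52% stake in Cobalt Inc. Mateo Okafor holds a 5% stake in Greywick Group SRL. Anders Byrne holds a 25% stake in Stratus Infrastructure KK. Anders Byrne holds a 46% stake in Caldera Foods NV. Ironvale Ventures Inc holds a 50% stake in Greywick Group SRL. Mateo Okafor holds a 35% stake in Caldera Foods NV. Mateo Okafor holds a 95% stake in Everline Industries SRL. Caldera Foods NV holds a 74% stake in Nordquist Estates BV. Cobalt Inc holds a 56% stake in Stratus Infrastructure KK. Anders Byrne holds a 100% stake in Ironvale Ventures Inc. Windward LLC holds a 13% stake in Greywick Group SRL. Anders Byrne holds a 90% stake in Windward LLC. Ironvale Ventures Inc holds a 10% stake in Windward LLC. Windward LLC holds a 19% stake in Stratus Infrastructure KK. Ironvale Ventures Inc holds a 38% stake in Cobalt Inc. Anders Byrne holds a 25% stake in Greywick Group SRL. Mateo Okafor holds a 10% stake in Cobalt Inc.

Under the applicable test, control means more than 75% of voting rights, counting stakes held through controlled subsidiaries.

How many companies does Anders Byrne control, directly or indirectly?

3

Anders holds 100% of Ironvale, so Anders controls Ironvale.
Ironvale and Anders together hold 10% + 90% = 100% of Windward, so Anders controls Windward.
Ironvale and Anders and Windward together hold 50% + 25% + 13% = 88% of Greywick, so Anders controls Greywick.
No other company's threshold is met.
Anders controls 3 companies.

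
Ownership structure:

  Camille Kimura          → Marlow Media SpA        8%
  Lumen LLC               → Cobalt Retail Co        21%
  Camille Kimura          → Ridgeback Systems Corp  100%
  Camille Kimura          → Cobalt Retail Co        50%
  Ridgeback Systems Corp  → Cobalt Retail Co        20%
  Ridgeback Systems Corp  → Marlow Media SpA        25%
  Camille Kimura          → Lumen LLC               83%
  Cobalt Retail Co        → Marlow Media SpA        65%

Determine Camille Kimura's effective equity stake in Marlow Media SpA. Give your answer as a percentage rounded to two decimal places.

89.83%

Camille reaches Marlow along 5 paths.
Direct stake: 8% = 8%.
Via Ridgeback: 100% × 25% = 25%.
Via Cobalt: 50% × 65% = 32.5%.
Via Ridgeback → Cobalt: 100% × 20% × 65% = 13%.
Via Lumen → Cobalt: 83% × 21% × 65% = 11.3295%.
Total: 8% + 25% + 32.5% + 13% + 11.3295% = 89.8295%.
Rounded: 89.83%.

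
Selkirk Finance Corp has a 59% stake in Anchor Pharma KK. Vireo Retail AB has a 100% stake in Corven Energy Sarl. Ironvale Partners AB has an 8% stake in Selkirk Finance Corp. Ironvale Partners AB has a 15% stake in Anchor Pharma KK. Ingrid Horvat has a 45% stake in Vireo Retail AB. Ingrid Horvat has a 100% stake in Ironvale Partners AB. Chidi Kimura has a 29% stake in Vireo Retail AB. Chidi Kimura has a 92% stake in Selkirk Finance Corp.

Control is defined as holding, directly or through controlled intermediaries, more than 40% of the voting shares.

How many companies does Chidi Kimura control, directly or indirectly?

Chidi holds 92% of Selkirk, so Chidi controls Selkirk.
Selkirk holds 59% of Anchor, so Chidi controls Anchor.
No other company's threshold is met.
Chidi controls 2 companies.

2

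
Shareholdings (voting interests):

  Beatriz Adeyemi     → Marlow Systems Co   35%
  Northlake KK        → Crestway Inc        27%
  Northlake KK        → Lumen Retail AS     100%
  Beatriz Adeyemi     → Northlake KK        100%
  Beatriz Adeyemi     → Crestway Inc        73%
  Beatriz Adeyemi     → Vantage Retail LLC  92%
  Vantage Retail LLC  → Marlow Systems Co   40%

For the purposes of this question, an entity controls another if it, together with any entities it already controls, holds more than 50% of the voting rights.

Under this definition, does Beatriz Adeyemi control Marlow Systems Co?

Yes

Beatriz holds 92% of Vantage, so Beatriz controls Vantage.
Beatriz and Vantage together hold 35% + 40% = 75% of Marlow, so Beatriz controls Marlow.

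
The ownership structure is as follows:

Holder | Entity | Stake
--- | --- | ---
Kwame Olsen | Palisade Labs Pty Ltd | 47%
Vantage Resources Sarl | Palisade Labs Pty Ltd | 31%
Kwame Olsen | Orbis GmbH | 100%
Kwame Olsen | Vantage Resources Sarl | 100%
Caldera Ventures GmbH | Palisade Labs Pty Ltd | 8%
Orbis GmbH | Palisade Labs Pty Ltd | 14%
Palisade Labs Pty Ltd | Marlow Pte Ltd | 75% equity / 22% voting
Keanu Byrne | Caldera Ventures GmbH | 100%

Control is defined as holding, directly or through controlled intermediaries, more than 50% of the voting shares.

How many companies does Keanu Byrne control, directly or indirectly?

1

Keanu holds 100% of Caldera, so Keanu controls Caldera.
No other company's threshold is met.
Keanu controls 1 company.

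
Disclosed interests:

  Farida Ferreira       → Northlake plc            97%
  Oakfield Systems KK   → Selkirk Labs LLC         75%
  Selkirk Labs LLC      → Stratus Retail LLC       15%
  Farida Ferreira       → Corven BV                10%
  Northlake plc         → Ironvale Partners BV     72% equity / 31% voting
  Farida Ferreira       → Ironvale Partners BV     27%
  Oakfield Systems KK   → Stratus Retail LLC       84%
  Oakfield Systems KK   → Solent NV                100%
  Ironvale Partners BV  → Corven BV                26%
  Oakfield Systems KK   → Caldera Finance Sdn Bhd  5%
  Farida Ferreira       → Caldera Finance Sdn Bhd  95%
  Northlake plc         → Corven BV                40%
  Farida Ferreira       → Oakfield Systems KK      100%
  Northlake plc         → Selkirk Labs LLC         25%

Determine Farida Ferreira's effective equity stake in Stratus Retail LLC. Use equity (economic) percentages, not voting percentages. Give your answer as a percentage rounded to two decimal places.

Farida reaches Stratus along 3 paths.
Via Oakfield: 100% × 84% = 84%.
Via Oakfield → Selkirk: 100% × 75% × 15% = 11.25%.
Via Northlake → Selkirk: 97% × 25% × 15% = 3.6375%.
Total: 84% + 11.25% + 3.6375% = 98.8875%.
Rounded: 98.89%.

98.89%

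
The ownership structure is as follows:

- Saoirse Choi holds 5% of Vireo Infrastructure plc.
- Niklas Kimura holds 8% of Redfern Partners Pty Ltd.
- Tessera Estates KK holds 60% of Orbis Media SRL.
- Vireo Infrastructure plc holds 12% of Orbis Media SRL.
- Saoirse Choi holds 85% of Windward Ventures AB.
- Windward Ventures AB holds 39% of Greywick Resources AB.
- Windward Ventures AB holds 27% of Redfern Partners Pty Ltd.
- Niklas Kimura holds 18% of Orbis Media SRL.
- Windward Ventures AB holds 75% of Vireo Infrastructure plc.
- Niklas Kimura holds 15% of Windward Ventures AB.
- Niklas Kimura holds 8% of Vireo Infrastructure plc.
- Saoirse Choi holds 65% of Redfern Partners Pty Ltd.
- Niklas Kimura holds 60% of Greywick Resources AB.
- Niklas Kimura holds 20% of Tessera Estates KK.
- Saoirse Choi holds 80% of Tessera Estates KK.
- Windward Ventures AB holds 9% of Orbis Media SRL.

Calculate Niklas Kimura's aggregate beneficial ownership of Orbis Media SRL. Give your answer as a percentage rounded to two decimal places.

Niklas reaches Orbis along 5 paths.
Via Tessera: 20% × 60% = 12%.
Direct stake: 18% = 18%.
Via Windward → Vireo: 15% × 75% × 12% = 1.35%.
Via Vireo: 8% × 12% = 0.96%.
Via Windward: 15% × 9% = 1.35%.
Total: 12% + 18% + 1.35% + 0.96% + 1.35% = 33.66%.

33.66%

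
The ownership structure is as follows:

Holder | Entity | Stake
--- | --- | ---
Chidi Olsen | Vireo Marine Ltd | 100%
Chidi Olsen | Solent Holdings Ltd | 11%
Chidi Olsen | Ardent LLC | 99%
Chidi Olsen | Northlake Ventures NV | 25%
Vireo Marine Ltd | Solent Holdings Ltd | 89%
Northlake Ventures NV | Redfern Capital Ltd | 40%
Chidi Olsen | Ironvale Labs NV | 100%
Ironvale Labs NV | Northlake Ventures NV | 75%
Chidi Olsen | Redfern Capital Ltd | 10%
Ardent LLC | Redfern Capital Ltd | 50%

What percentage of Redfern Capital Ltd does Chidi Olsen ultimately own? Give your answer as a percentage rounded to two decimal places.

Chidi reaches Redfern along 4 paths.
Via Ardent: 99% × 50% = 49.5%.
Via Northlake: 25% × 40% = 10%.
Via Ironvale → Northlake: 100% × 75% × 40% = 30%.
Direct stake: 10% = 10%.
Total: 49.5% + 10% + 30% + 10% = 99.5%.
Rounded: 99.50%.

99.50%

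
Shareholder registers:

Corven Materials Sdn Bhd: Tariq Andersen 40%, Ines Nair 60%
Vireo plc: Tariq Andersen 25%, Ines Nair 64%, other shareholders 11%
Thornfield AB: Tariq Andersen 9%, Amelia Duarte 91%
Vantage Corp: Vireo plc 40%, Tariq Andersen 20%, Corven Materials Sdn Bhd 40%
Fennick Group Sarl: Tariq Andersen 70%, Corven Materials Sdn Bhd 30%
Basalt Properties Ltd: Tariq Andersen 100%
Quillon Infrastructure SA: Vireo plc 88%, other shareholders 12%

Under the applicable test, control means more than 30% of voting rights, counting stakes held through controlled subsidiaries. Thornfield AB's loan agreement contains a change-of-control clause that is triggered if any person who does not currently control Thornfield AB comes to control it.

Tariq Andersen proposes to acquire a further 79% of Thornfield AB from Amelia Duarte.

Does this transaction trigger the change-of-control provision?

Yes

The purchase adds only to Tariq's holdings (Amelia's stake shrinks), so Tariq is the only person who could newly come to control Thornfield.
Tariq holds 40% of Corven, so Tariq controls Corven.
Tariq and Corven together hold 20% + 40% = 60% of Vantage, so Tariq controls Vantage.
Tariq and Corven together hold 70% + 30% = 100% of Fennick, so Tariq controls Fennick.
Tariq holds 100% of Basalt, so Tariq controls Basalt.
In Thornfield, Tariq's side holds only 9%, not > 30%.
So before the transaction, Tariq does not control Thornfield.
After the purchase, Tariq's direct stake in Thornfield rises to 9% + 79% = 88%, and Amelia's stake falls to 12%.
Tariq holds 88% of Thornfield, so Tariq controls Thornfield.
Tariq did not control Thornfield before and does after, so the clause is triggered.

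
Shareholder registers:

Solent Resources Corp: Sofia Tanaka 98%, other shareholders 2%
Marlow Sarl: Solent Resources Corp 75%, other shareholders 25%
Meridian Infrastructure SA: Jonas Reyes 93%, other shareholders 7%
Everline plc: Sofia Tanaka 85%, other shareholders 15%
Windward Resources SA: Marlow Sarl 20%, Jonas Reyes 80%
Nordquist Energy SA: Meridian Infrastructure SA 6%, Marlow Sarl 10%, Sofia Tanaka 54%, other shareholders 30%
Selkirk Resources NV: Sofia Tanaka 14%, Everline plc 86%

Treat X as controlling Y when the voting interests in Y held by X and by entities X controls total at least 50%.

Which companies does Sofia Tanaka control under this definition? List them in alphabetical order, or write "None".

Everline plc, Marlow Sarl, Nordquist Energy SA, Selkirk Resources NV, Solent Resources Corp

Sofia holds 98% of Solent, so Sofia controls Solent.
Solent holds 75% of Marlow, so Sofia controls Marlow.
Sofia holds 85% of Everline, so Sofia controls Everline.
Marlow and Sofia together hold 10% + 54% = 64% of Nordquist, so Sofia controls Nordquist.
Sofia and Everline together hold 14% + 86% = 100% of Selkirk, so Sofia controls Selkirk.
No other company's threshold is met.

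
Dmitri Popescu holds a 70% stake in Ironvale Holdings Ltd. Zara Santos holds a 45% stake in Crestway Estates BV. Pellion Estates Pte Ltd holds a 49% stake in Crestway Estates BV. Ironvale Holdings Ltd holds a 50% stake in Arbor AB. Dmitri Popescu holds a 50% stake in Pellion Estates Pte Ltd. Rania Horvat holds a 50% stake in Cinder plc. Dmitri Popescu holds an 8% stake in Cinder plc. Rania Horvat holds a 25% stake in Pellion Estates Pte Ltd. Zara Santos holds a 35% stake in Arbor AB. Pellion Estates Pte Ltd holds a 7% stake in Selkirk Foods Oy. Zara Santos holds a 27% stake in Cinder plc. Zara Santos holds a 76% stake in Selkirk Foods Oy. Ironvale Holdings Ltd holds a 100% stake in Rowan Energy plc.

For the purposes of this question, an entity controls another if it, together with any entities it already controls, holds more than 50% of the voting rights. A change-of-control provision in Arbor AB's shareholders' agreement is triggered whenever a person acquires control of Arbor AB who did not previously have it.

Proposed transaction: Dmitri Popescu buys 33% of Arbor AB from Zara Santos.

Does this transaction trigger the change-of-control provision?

The purchase adds only to Dmitri's holdings (Zara's stake shrinks), so Dmitri is the only person who could newly come to control Arbor.
Dmitri holds 70% of Ironvale, so Dmitri controls Ironvale.
Ironvale holds 100% of Rowan, so Dmitri controls Rowan.
In Arbor, Dmitri's side holds only 50%, not > 50%.
So before the transaction, Dmitri does not control Arbor.
After the purchase, Dmitri holds 33% of Arbor directly, and Zara's stake falls to 2%.
Ironvale and Dmitri together hold 50% + 33% = 83% of Arbor, so Dmitri controls Arbor.
Dmitri did not control Arbor before and does after, so the clause is triggered.

Yes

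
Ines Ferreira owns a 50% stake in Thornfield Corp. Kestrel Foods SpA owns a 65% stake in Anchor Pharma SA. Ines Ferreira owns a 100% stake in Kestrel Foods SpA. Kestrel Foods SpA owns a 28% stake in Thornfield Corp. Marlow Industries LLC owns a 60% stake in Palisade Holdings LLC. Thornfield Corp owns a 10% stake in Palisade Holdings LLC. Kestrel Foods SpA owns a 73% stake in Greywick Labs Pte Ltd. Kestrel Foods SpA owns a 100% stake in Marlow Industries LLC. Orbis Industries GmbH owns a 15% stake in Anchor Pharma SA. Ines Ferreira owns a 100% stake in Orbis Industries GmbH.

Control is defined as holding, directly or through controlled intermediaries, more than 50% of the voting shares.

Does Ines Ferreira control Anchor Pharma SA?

Ines holds 100% of Kestrel, so Ines controls Kestrel.
Ines holds 100% of Orbis, so Ines controls Orbis.
Kestrel and Orbis together hold 65% + 15% = 80% of Anchor, so Ines controls Anchor.

Yes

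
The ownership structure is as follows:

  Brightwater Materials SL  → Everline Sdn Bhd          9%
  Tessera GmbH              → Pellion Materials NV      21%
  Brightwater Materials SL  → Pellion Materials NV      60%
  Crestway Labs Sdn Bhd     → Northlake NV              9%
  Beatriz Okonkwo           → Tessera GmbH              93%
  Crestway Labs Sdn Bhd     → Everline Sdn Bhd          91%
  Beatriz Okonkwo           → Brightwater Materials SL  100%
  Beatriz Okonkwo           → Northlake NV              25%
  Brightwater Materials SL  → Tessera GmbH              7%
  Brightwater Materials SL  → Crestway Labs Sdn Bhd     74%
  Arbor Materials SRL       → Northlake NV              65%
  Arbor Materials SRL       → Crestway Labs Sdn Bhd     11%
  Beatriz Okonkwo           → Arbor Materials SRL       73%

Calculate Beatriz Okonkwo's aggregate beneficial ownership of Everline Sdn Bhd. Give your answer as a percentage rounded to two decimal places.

Beatriz reaches Everline along 3 paths.
Via Brightwater: 100% × 9% = 9%.
Via Brightwater → Crestway: 100% × 74% × 91% = 67.34%.
Via Arbor → Crestway: 73% × 11% × 91% = 7.3073%.
Total: 9% + 67.34% + 7.3073% = 83.6473%.
Rounded: 83.65%.

83.65%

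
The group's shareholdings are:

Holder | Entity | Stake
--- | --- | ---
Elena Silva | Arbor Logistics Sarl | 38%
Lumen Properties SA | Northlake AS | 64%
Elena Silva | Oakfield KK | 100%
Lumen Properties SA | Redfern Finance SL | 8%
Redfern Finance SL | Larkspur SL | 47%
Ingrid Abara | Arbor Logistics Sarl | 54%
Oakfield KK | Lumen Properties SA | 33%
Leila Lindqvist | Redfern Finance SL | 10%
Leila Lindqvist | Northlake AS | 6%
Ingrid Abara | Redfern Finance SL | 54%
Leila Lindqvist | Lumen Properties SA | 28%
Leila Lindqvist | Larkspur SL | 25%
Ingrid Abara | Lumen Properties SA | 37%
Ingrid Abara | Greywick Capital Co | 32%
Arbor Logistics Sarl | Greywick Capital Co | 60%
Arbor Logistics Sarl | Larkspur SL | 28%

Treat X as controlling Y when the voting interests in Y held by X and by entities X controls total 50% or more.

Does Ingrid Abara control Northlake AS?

No

Ingrid holds 54% of Arbor, so Ingrid controls Arbor.
Ingrid holds 54% of Redfern, so Ingrid controls Redfern.
Ingrid and Arbor together hold 32% + 60% = 92% of Greywick, so Ingrid controls Greywick.
Redfern and Arbor together hold 47% + 28% = 75% of Larkspur, so Ingrid controls Larkspur.
Neither Ingrid nor any entity Ingrid controls holds any voting interest in Northlake.
So Ingrid does not control Northlake.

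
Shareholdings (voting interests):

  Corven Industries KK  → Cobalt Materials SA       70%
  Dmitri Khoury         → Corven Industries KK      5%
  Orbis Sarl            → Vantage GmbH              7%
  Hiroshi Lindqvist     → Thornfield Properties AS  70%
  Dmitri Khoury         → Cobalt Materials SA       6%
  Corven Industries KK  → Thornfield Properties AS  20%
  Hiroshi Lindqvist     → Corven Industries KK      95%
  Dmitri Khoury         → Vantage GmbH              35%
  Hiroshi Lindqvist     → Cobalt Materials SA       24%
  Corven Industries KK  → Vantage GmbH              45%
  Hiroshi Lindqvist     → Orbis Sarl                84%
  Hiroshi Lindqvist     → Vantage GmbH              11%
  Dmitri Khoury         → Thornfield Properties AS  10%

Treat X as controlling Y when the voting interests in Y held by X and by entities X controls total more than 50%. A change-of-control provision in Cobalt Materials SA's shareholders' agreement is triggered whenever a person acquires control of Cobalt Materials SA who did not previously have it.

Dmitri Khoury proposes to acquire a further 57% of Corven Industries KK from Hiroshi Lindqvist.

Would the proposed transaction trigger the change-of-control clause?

Yes

The purchase adds only to Dmitri's holdings (Hiroshi's stake shrinks), so Dmitri is the only person who could newly come to control Cobalt.
Dmitri's largest direct stake is 35% in Vantage, which does not meet the threshold, so Dmitri controls no company.
In Cobalt, Dmitri's side holds only 6%, not > 50%.
So before the transaction, Dmitri does not control Cobalt.
After the purchase, Dmitri's direct stake in Corven rises to 5% + 57% = 62%, and Hiroshi's stake falls to 38%.
Dmitri holds 62% of Corven, so Dmitri controls Corven.
Dmitri and Corven together hold 6% + 70% = 76% of Cobalt, so Dmitri controls Cobalt.
Dmitri did not control Cobalt before and does after, so the clause is triggered.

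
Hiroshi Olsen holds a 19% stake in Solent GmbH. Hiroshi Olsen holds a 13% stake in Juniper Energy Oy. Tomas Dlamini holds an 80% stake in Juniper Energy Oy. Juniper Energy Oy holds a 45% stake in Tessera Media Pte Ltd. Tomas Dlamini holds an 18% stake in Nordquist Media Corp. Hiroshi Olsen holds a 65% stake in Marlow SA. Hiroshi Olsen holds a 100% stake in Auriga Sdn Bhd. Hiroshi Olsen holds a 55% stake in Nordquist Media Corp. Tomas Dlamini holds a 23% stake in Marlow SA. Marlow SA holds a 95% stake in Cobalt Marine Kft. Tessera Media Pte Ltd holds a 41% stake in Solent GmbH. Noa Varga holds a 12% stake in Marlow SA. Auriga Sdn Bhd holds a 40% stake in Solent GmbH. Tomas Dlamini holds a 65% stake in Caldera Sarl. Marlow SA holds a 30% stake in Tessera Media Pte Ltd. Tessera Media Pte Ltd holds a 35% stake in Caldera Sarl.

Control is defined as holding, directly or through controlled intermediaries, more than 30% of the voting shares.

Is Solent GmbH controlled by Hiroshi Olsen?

Yes

Hiroshi holds 100% of Auriga, so Hiroshi controls Auriga.
Hiroshi and Auriga together hold 19% + 40% = 59% of Solent, so Hiroshi controls Solent.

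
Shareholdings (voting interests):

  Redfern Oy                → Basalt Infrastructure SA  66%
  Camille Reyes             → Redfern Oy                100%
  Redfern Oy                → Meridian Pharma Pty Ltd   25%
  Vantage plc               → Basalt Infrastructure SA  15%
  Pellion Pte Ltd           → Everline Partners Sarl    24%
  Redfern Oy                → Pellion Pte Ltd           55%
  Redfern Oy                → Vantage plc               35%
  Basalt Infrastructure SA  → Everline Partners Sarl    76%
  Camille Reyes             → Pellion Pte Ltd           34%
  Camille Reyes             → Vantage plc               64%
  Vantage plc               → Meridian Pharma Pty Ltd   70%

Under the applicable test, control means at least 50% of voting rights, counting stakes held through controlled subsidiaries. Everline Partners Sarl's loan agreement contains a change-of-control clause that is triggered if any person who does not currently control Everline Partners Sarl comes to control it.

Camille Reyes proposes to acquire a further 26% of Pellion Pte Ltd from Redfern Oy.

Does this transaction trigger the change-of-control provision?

No

The purchase adds only to Camille's holdings (Redfern's stake shrinks), so Camille is the only person who could newly come to control Everline.
Camille holds 100% of Redfern, so Camille controls Redfern.
Redfern and Camille together hold 35% + 64% = 99% of Vantage, so Camille controls Vantage.
Vantage and Redfern together hold 15% + 66% = 81% of Basalt, so Camille controls Basalt.
Redfern and Camille together hold 55% + 34% = 89% of Pellion, so Camille controls Pellion.
Pellion and Basalt together hold 24% + 76% = 100% of Everline, so Camille controls Everline.
So Camille already controls Everline before the transaction.
After the purchase, Camille's direct stake in Pellion rises to 34% + 26% = 60%, and Redfern's stake falls to 29%.
Camille controlled Everline already, so this is not a new person acquiring control; every other person's position is unchanged or reduced.
No new person acquires control, so the clause is not triggered.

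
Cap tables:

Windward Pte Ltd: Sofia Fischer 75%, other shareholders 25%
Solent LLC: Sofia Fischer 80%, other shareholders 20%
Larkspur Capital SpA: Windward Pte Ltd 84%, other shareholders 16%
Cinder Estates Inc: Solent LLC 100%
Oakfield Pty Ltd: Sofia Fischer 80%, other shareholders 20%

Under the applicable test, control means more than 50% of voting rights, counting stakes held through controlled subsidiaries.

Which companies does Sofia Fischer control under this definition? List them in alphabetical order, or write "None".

Cinder Estates Inc, Larkspur Capital SpA, Oakfield Pty Ltd, Solent LLC, Windward Pte Ltd

Sofia holds 75% of Windward, so Sofia controls Windward.
Sofia holds 80% of Solent, so Sofia controls Solent.
Windward holds 84% of Larkspur, so Sofia controls Larkspur.
Solent holds 100% of Cinder, so Sofia controls Cinder.
Sofia holds 80% of Oakfield, so Sofia controls Oakfield.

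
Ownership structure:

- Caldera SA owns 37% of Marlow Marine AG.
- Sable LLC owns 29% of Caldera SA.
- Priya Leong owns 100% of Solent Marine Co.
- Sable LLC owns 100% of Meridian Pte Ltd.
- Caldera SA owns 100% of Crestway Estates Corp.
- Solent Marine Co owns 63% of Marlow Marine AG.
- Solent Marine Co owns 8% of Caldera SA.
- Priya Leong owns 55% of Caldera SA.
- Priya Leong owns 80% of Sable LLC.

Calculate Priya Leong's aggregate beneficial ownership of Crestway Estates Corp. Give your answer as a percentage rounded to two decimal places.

86.20%

Priya reaches Crestway along 3 paths.
Via Sable → Caldera: 80% × 29% × 100% = 23.2%.
Via Caldera: 55% × 100% = 55%.
Via Solent → Caldera: 100% × 8% × 100% = 8%.
Total: 23.2% + 55% + 8% = 86.2%.
Rounded: 86.20%.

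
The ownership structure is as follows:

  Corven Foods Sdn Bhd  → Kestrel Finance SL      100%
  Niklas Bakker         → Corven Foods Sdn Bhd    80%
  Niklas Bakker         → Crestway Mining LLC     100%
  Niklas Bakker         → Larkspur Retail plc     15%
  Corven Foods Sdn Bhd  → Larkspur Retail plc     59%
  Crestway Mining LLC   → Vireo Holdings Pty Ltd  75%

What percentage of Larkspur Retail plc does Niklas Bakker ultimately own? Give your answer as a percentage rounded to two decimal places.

Niklas reaches Larkspur along 2 paths.
Direct stake: 15% = 15%.
Via Corven: 80% × 59% = 47.2%.
Total: 15% + 47.2% = 62.2%.
Rounded: 62.20%.

62.20%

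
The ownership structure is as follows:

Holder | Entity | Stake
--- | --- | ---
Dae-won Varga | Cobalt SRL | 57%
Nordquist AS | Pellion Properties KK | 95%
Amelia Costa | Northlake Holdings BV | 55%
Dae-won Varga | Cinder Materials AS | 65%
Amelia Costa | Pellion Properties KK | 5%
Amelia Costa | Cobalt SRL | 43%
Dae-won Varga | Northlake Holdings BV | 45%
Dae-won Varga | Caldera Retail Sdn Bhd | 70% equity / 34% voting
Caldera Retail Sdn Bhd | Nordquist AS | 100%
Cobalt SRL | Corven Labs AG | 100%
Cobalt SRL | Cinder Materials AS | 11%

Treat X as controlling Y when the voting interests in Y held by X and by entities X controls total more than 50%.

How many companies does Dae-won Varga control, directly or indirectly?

Dae-won holds 57% of Cobalt, so Dae-won controls Cobalt.
Cobalt and Dae-won together hold 11% + 65% = 76% of Cinder, so Dae-won controls Cinder.
Cobalt holds 100% of Corven, so Dae-won controls Corven.
No other company's threshold is met.
Dae-won controls 3 companies.

3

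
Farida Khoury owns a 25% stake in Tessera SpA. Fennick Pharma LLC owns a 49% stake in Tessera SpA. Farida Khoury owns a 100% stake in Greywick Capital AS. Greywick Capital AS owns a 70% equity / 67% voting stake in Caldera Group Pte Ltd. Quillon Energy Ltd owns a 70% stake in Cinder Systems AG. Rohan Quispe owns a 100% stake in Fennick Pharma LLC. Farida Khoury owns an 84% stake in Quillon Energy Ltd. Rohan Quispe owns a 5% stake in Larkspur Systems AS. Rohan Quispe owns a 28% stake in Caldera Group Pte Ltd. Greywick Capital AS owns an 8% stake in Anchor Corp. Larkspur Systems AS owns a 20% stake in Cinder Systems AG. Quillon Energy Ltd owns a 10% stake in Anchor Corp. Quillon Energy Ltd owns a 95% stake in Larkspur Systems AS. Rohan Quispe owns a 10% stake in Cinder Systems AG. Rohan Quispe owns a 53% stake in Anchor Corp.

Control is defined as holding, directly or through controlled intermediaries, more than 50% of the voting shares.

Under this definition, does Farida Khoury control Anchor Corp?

No

Farida holds 100% of Greywick, so Farida controls Greywick.
Farida holds 84% of Quillon, so Farida controls Quillon.
Quillon holds 95% of Larkspur, so Farida controls Larkspur.
Greywick holds 67% of Caldera, so Farida controls Caldera.
Larkspur and Quillon together hold 20% + 70% = 90% of Cinder, so Farida controls Cinder.
In Anchor, Farida's side holds only 10% + 8% = 18%, not > 50%.
So Farida does not control Anchor.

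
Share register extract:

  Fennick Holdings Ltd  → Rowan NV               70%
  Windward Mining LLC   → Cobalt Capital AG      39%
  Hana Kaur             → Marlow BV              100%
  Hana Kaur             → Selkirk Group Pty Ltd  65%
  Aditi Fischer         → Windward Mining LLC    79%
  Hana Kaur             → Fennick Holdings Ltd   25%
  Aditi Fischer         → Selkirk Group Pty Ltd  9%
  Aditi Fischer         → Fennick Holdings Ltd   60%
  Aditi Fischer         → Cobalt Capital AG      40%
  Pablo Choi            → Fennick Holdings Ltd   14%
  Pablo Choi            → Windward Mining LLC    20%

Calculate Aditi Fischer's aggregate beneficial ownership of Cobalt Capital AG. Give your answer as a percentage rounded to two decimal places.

70.81%

Aditi reaches Cobalt along 2 paths.
Direct stake: 40% = 40%.
Via Windward: 79% × 39% = 30.81%.
Total: 40% + 30.81% = 70.81%.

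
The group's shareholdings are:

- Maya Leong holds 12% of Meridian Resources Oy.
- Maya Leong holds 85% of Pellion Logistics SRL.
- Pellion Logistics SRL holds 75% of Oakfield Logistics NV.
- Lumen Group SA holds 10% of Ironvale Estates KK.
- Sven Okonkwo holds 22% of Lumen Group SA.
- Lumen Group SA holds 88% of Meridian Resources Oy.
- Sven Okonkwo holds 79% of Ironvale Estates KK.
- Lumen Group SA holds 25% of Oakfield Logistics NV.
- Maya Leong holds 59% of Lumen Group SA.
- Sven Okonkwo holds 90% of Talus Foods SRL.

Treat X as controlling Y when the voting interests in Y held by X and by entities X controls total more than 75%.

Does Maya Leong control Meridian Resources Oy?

Maya holds 85% of Pellion, so Maya controls Pellion.
In Meridian, Maya's side holds only 12%, not > 75%.
So Maya does not control Meridian.

No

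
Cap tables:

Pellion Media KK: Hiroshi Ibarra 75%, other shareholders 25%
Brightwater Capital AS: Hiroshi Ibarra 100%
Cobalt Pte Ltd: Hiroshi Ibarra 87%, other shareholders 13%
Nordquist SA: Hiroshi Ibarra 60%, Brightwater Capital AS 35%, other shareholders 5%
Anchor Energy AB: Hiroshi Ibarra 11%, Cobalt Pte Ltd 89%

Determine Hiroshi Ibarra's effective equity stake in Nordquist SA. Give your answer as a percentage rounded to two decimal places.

Hiroshi reaches Nordquist along 2 paths.
Direct stake: 60% = 60%.
Via Brightwater: 100% × 35% = 35%.
Total: 60% + 35% = 95%.
Rounded: 95.00%.

95.00%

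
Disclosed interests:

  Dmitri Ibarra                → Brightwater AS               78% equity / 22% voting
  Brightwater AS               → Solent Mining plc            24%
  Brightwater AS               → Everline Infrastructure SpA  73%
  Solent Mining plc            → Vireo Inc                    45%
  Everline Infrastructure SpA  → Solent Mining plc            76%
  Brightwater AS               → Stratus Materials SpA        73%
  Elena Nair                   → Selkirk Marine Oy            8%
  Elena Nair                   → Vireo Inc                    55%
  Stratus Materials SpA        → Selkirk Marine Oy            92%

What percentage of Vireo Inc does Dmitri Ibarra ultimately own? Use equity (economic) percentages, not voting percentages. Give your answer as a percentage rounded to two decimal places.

27.90%

Dmitri reaches Vireo along 2 paths.
Via Brightwater → Everline → Solent: 78% × 73% × 76% × 45% = 19.47348%.
Via Brightwater → Solent: 78% × 24% × 45% = 8.424%.
Total: 19.47348% + 8.424% = 27.89748%.
Rounded: 27.90%.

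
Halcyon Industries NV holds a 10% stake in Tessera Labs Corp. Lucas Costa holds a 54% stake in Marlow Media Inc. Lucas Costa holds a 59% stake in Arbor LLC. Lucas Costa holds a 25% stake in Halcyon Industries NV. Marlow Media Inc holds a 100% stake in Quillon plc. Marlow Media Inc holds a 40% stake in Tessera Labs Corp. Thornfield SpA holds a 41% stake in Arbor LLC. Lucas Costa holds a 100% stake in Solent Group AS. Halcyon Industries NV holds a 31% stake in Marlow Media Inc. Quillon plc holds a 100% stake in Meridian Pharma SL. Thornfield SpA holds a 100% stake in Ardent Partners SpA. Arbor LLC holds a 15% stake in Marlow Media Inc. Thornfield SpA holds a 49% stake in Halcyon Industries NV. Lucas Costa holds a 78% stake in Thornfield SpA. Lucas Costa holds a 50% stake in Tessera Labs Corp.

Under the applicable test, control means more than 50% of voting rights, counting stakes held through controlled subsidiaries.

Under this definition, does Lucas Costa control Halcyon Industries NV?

Lucas holds 78% of Thornfield, so Lucas controls Thornfield.
Thornfield and Lucas together hold 49% + 25% = 74% of Halcyon, so Lucas controls Halcyon.

Yes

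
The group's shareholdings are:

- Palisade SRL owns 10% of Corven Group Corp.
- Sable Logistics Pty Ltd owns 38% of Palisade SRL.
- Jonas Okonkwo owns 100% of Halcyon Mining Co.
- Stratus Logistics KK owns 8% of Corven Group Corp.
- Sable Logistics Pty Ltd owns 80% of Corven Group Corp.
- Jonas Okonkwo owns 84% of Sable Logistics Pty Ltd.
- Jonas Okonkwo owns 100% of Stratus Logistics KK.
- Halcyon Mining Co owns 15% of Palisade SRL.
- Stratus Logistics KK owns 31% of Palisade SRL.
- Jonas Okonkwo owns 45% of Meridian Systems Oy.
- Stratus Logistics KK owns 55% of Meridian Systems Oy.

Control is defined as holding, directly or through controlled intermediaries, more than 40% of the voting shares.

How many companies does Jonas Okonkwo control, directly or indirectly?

6

Jonas holds 84% of Sable, so Jonas controls Sable.
Jonas holds 100% of Stratus, so Jonas controls Stratus.
Jonas holds 100% of Halcyon, so Jonas controls Halcyon.
Stratus and Halcyon and Sable together hold 31% + 15% + 38% = 84% of Palisade, so Jonas controls Palisade.
Jonas and Stratus together hold 45% + 55% = 100% of Meridian, so Jonas controls Meridian.
Sable and Palisade and Stratus together hold 80% + 10% + 8% = 98% of Corven, so Jonas controls Corven.
Jonas controls 6 companies.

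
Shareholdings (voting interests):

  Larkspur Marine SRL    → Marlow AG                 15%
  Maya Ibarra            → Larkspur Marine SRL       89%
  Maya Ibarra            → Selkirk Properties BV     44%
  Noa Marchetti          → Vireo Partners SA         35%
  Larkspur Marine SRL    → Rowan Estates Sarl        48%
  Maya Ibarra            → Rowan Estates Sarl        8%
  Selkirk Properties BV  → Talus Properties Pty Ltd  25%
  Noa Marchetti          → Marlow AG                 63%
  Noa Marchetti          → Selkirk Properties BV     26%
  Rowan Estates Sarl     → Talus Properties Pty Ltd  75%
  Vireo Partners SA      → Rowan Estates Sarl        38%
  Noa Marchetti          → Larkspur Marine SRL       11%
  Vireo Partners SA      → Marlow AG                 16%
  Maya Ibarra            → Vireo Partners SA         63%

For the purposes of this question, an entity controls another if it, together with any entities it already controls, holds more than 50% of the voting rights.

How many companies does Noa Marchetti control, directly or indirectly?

Noa holds 63% of Marlow, so Noa controls Marlow.
No other company's threshold is met.
Noa controls 1 company.

1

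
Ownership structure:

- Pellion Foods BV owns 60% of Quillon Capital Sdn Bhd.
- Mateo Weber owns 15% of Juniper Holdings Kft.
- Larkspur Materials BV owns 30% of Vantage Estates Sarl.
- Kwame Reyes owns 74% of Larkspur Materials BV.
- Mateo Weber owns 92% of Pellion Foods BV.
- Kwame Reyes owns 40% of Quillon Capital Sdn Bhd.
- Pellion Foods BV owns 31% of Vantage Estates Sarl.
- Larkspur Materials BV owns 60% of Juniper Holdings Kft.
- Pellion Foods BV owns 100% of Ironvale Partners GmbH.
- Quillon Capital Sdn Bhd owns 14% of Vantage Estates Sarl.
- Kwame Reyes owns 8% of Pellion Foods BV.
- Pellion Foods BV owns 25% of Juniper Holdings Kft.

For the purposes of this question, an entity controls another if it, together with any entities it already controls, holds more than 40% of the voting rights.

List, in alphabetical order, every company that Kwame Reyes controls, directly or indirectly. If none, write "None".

Kwame holds 74% of Larkspur, so Kwame controls Larkspur.
Larkspur holds 60% of Juniper, so Kwame controls Juniper.
No other company's threshold is met.

Juniper Holdings Kft, Larkspur Materials BV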